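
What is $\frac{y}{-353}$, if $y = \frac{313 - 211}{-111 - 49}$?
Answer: $\frac{51}{28240} \approx 0.0018059$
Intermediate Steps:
$y = - \frac{51}{80}$ ($y = \frac{102}{-111 - 49} = \frac{102}{-160} = 102 \left(- \frac{1}{160}\right) = - \frac{51}{80} \approx -0.6375$)
$\frac{y}{-353} = - \frac{51}{80 \left(-353\right)} = \left(- \frac{51}{80}\right) \left(- \frac{1}{353}\right) = \frac{51}{28240}$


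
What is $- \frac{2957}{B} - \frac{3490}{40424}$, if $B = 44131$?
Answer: $- \frac{136775479}{891975772} \approx -0.15334$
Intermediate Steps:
$- \frac{2957}{B} - \frac{3490}{40424} = - \frac{2957}{44131} - \frac{3490}{40424} = \left(-2957\right) \frac{1}{44131} - \frac{1745}{20212} = - \frac{2957}{44131} - \frac{1745}{20212} = - \frac{136775479}{891975772}$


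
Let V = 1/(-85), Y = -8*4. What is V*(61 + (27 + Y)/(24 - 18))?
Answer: -361/510 ≈ -0.70784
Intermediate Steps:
Y = -32
V = -1/85 ≈ -0.011765
V*(61 + (27 + Y)/(24 - 18)) = -(61 + (27 - 32)/(24 - 18))/85 = -(61 - 5/6)/85 = -1/85*361/6 = -361/510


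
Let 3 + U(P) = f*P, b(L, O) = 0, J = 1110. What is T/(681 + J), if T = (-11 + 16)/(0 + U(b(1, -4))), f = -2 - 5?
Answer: -5/5373 ≈ -0.00093058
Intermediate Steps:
f = -7
U(P) = -3 - 7*P
T = -5/3 (T = (-11 + 16)/(0 + (-3 - 7*0)) = 5/(0 + (-3 + 0)) = 5/(0 - 3) = 5/(-3) = 5*(-⅓) = -5/3 ≈ -1.6667)
T/(681 + J) = -5/(3*(681 + 1110)) = -5/3/1791 = -5/3*1/1791 = -5/5373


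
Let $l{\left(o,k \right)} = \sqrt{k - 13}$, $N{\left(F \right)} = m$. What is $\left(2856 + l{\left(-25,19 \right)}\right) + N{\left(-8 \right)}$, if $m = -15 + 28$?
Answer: $2869 + \sqrt{6} \approx 2871.4$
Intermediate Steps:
$m = 13$
$N{\left(F \right)} = 13$
$l{\left(o,k \right)} = \sqrt{-13 + k}$
$\left(2856 + l{\left(-25,19 \right)}\right) + N{\left(-8 \right)} = \left(2856 + \sqrt{-13 + 19}\right) + 13 = \left(2856 + \sqrt{6}\right) + 13 = 2869 + \sqrt{6}$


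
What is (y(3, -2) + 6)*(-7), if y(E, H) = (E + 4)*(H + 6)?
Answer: -238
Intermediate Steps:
y(E, H) = (4 + E)*(6 + H)
(y(3, -2) + 6)*(-7) = ((24 + 4*(-2) + 6*3 + 3*(-2)) + 6)*(-7) = ((24 - 8 + 18 - 6) + 6)*(-7) = (28 + 6)*(-7) = 34*(-7) = -238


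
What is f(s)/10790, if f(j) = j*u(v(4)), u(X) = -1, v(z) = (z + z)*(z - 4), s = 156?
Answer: -6/415 ≈ -0.014458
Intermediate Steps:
v(z) = 2*z*(-4 + z) (v(z) = (2*z)*(-4 + z) = 2*z*(-4 + z))
f(j) = -j (f(j) = j*(-1) = -j)
f(s)/10790 = -1*156/10790 = -156*1/10790 = -6/415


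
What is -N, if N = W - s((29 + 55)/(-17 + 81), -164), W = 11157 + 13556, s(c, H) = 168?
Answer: -24545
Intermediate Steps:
W = 24713
N = 24545 (N = 24713 - 1*168 = 24713 - 168 = 24545)
-N = -1*24545 = -24545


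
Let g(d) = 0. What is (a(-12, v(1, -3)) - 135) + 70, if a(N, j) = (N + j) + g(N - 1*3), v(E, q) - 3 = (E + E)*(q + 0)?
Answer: -80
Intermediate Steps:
v(E, q) = 3 + 2*E*q (v(E, q) = 3 + (E + E)*(q + 0) = 3 + (2*E)*q = 3 + 2*E*q)
a(N, j) = N + j (a(N, j) = (N + j) + 0 = N + j)
(a(-12, v(1, -3)) - 135) + 70 = ((-12 + (3 + 2*1*(-3))) - 135) + 70 = ((-12 + (3 - 6)) - 135) + 70 = ((-12 - 3) - 135) + 70 = (-15 - 135) + 70 = -150 + 70 = -80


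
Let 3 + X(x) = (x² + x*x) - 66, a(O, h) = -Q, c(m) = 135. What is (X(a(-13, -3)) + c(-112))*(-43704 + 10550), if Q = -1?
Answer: -2254472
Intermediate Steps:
a(O, h) = 1 (a(O, h) = -1*(-1) = 1)
X(x) = -69 + 2*x² (X(x) = -3 + ((x² + x*x) - 66) = -3 + ((x² + x²) - 66) = -3 + (2*x² - 66) = -3 + (-66 + 2*x²) = -69 + 2*x²)
(X(a(-13, -3)) + c(-112))*(-43704 + 10550) = ((-69 + 2*1²) + 135)*(-43704 + 10550) = ((-69 + 2*1) + 135)*(-33154) = ((-69 + 2) + 135)*(-33154) = (-67 + 135)*(-33154) = 68*(-33154) = -2254472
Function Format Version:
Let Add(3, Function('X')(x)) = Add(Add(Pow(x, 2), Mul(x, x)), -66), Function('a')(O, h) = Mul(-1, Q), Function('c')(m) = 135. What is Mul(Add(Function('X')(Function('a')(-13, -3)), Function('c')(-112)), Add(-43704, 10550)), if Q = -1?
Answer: -2254472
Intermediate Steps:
Function('a')(O, h) = 1 (Function('a')(O, h) = Mul(-1, -1) = 1)
Function('X')(x) = Add(-69, Mul(2, Pow(x, 2))) (Function('X')(x) = Add(-3, Add(Add(Pow(x, 2), Mul(x, x)), -66)) = Add(-3, Add(Add(Pow(x, 2), Pow(x, 2)), -66)) = Add(-3, Add(Mul(2, Pow(x, 2)), -66)) = Add(-3, Add(-66, Mul(2, Pow(x, 2)))) = Add(-69, Mul(2, Pow(x, 2))))
Mul(Add(Function('X')(Function('a')(-13, -3)), Function('c')(-112)), Add(-43704, 10550)) = Mul(Add(Add(-69, Mul(2, Pow(1, 2))), 135), Add(-43704, 10550)) = Mul(Add(Add(-69, Mul(2, 1)), 135), -33154) = Mul(Add(Add(-69, 2), 135), -33154) = Mul(Add(-67, 135), -33154) = Mul(68, -33154) = -2254472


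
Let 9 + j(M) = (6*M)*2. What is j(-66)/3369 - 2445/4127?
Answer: -3847644/4634621 ≈ -0.83020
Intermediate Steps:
j(M) = -9 + 12*M (j(M) = -9 + (6*M)*2 = -9 + 12*M)
j(-66)/3369 - 2445/4127 = (-9 + 12*(-66))/3369 - 2445/4127 = (-9 - 792)*(1/3369) - 2445*1/4127 = -801*1/3369 - 2445/4127 = -267/1123 - 2445/4127 = -3847644/4634621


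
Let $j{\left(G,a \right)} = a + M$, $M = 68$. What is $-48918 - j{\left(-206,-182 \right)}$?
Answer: $-48804$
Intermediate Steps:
$j{\left(G,a \right)} = 68 + a$ ($j{\left(G,a \right)} = a + 68 = 68 + a$)
$-48918 - j{\left(-206,-182 \right)} = -48918 - \left(68 - 182\right) = -48918 - -114 = -48918 + 114 = -48804$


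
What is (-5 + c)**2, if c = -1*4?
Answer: 81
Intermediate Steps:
c = -4
(-5 + c)**2 = (-5 - 4)**2 = (-9)**2 = 81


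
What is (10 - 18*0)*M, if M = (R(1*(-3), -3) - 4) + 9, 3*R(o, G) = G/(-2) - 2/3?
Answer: 475/9 ≈ 52.778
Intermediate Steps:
R(o, G) = -2/9 - G/6 (R(o, G) = (G/(-2) - 2/3)/3 = (G*(-1/2) - 2*1/3)/3 = (-G/2 - 2/3)/3 = (-2/3 - G/2)/3 = -2/9 - G/6)
M = 95/18 (M = ((-2/9 - 1/6*(-3)) - 4) + 9 = ((-2/9 + 1/2) - 4) + 9 = (5/18 - 4) + 9 = -67/18 + 9 = 95/18 ≈ 5.2778)
(10 - 18*0)*M = (10 - 18*0)*(95/18) = (10 + 0)*(95/18) = 10*(95/18) = 475/9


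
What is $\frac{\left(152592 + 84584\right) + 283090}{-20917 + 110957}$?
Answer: $\frac{260133}{45020} \approx 5.7782$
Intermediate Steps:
$\frac{\left(152592 + 84584\right) + 283090}{-20917 + 110957} = \frac{237176 + 283090}{90040} = 520266 \cdot \frac{1}{90040} = \frac{260133}{45020}$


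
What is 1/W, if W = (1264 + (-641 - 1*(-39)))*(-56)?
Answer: -1/37072 ≈ -2.6975e-5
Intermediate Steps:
W = -37072 (W = (1264 + (-641 + 39))*(-56) = (1264 - 602)*(-56) = 662*(-56) = -37072)
1/W = 1/(-37072) = -1/37072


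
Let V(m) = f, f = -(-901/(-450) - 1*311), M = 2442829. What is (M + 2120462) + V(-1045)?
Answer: 2053619999/450 ≈ 4.5636e+6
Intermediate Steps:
f = 139049/450 (f = -(-901*(-1/450) - 311) = -(901/450 - 311) = -1*(-139049/450) = 139049/450 ≈ 309.00)
V(m) = 139049/450
(M + 2120462) + V(-1045) = (2442829 + 2120462) + 139049/450 = 4563291 + 139049/450 = 2053619999/450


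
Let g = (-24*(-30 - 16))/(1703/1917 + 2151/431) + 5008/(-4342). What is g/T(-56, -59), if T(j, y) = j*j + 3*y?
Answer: 492031143532/7801067401985 ≈ 0.063072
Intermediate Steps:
T(j, y) = j² + 3*y
g = 492031143532/2636386415 (g = (-24*(-46))/(1703*(1/1917) + 2151*(1/431)) + 5008*(-1/4342) = 1104/(1703/1917 + 2151/431) - 2504/2171 = 1104/(4857460/826227) - 2504/2171 = 1104*(826227/4857460) - 2504/2171 = 228038652/1214365 - 2504/2171 = 492031143532/2636386415 ≈ 186.63)
g/T(-56, -59) = 492031143532/(2636386415*((-56)² + 3*(-59))) = 492031143532/(2636386415*(3136 - 177)) = (492031143532/2636386415)/2959 = (492031143532/2636386415)*(1/2959) = 492031143532/7801067401985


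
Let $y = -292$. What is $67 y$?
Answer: $-19564$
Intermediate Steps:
$67 y = 67 \left(-292\right) = -19564$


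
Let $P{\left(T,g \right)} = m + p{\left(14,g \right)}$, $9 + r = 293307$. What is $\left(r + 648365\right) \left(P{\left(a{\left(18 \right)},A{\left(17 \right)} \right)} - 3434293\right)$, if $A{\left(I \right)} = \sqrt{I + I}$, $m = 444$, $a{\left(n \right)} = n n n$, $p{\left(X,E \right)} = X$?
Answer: $-3233515367605$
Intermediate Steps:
$a{\left(n \right)} = n^{3}$ ($a{\left(n \right)} = n^{2} n = n^{3}$)
$r = 293298$ ($r = -9 + 293307 = 293298$)
$A{\left(I \right)} = \sqrt{2} \sqrt{I}$ ($A{\left(I \right)} = \sqrt{2 I} = \sqrt{2} \sqrt{I}$)
$P{\left(T,g \right)} = 458$ ($P{\left(T,g \right)} = 444 + 14 = 458$)
$\left(r + 648365\right) \left(P{\left(a{\left(18 \right)},A{\left(17 \right)} \right)} - 3434293\right) = \left(293298 + 648365\right) \left(458 - 3434293\right) = 941663 \left(-3433835\right) = -3233515367605$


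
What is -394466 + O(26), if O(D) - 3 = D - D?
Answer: -394463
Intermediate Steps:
O(D) = 3 (O(D) = 3 + (D - D) = 3 + 0 = 3)
-394466 + O(26) = -394466 + 3 = -394463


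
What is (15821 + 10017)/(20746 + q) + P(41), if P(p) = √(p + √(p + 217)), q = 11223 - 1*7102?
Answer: 25838/24867 + √(41 + √258) ≈ 8.5930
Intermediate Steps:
q = 4121 (q = 11223 - 7102 = 4121)
P(p) = √(p + √(217 + p))
(15821 + 10017)/(20746 + q) + P(41) = (15821 + 10017)/(20746 + 4121) + √(41 + √(217 + 41)) = 25838/24867 + √(41 + √258)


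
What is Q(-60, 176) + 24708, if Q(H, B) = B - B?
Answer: 24708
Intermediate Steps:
Q(H, B) = 0
Q(-60, 176) + 24708 = 0 + 24708 = 24708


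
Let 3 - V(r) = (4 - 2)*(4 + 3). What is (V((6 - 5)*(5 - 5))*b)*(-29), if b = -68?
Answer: -21692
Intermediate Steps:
V(r) = -11 (V(r) = 3 - (4 - 2)*(4 + 3) = 3 - 2*7 = 3 - 1*14 = 3 - 14 = -11)
(V((6 - 5)*(5 - 5))*b)*(-29) = -11*(-68)*(-29) = 748*(-29) = -21692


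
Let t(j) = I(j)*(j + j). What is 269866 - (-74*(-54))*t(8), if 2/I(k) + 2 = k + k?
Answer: 1825126/7 ≈ 2.6073e+5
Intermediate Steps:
I(k) = 2/(-2 + 2*k) (I(k) = 2/(-2 + (k + k)) = 2/(-2 + 2*k))
t(j) = 2*j/(-1 + j) (t(j) = (j + j)/(-1 + j) = (2*j)/(-1 + j) = 2*j/(-1 + j))
269866 - (-74*(-54))*t(8) = 269866 - (-74*(-54))*2*8/(-1 + 8) = 269866 - 3996*2*8/7 = 269866 - 3996*2*8*(⅐) = 269866 - 3996*16/7 = 269866 - 1*63936/7 = 269866 - 63936/7 = 1825126/7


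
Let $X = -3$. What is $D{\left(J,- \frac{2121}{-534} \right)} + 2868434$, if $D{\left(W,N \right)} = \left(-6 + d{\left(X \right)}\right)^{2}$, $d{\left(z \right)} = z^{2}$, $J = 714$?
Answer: $2868443$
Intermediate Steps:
$D{\left(W,N \right)} = 9$ ($D{\left(W,N \right)} = \left(-6 + \left(-3\right)^{2}\right)^{2} = \left(-6 + 9\right)^{2} = 3^{2} = 9$)
$D{\left(J,- \frac{2121}{-534} \right)} + 2868434 = 9 + 2868434 = 2868443$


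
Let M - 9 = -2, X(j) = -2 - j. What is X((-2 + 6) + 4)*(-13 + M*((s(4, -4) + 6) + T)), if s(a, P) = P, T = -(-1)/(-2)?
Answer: 25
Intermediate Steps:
T = -½ (T = -(-1)*(-1)/2 = -1*½ = -½ ≈ -0.50000)
M = 7 (M = 9 - 2 = 7)
X((-2 + 6) + 4)*(-13 + M*((s(4, -4) + 6) + T)) = (-2 - ((-2 + 6) + 4))*(-13 + 7*((-4 + 6) - ½)) = (-2 - (4 + 4))*(-13 + 7*(2 - ½)) = (-2 - 1*8)*(-13 + 7*(3/2)) = (-2 - 8)*(-13 + 21/2) = -10*(-5/2) = 25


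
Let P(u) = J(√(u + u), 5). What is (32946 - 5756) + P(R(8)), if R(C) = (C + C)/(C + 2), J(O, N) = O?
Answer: 27190 + 4*√5/5 ≈ 27192.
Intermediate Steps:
R(C) = 2*C/(2 + C) (R(C) = (2*C)/(2 + C) = 2*C/(2 + C))
P(u) = √2*√u (P(u) = √(u + u) = √(2*u) = √2*√u)
(32946 - 5756) + P(R(8)) = (32946 - 5756) + √2*√(2*8/(2 + 8)) = 27190 + √2*√(2*8/10) = 27190 + √2*√(2*8*(⅒)) = 27190 + √2*√(8/5) = 27190 + √2*(2*√10/5) = 27190 + 4*√5/5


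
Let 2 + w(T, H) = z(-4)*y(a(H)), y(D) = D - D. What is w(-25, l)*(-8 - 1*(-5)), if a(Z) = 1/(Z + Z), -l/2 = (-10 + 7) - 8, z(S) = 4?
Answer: 6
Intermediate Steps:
l = 22 (l = -2*((-10 + 7) - 8) = -2*(-3 - 8) = -2*(-11) = 22)
a(Z) = 1/(2*Z)
y(D) = 0
w(T, H) = -2 (w(T, H) = -2 + 4*0 = -2 + 0 = -2)
w(-25, l)*(-8 - 1*(-5)) = -2*(-8 - 1*(-5)) = -2*(-8 + 5) = -2*(-3) = 6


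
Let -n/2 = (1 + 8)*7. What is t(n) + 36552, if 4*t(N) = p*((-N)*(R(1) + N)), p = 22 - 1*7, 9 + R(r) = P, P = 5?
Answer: -24873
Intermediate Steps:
R(r) = -4 (R(r) = -9 + 5 = -4)
p = 15 (p = 22 - 7 = 15)
n = -126 (n = -2*(1 + 8)*7 = -18*7 = -2*63 = -126)
t(N) = -15*N*(-4 + N)/4 (t(N) = (15*((-N)*(-4 + N)))/4 = (15*(-N*(-4 + N)))/4 = (-15*N*(-4 + N))/4 = -15*N*(-4 + N)/4)
t(n) + 36552 = (15/4)*(-126)*(4 - 1*(-126)) + 36552 = (15/4)*(-126)*(4 + 126) + 36552 = (15/4)*(-126)*130 + 36552 = -61425 + 36552 = -24873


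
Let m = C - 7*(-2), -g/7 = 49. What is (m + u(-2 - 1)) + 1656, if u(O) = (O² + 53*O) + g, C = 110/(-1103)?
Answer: 1298121/1103 ≈ 1176.9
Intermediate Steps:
g = -343 (g = -7*49 = -343)
C = -110/1103 (C = 110*(-1/1103) = -110/1103 ≈ -0.099728)
u(O) = -343 + O² + 53*O (u(O) = (O² + 53*O) - 343 = -343 + O² + 53*O)
m = 15332/1103 (m = -110/1103 - 7*(-2) = -110/1103 - 1*(-14) = -110/1103 + 14 = 15332/1103 ≈ 13.900)
(m + u(-2 - 1)) + 1656 = (15332/1103 + (-343 + (-2 - 1)² + 53*(-2 - 1))) + 1656 = (15332/1103 + (-343 + (-3)² + 53*(-3))) + 1656 = (15332/1103 + (-343 + 9 - 159)) + 1656 = (15332/1103 - 493) + 1656 = -528447/1103 + 1656 = 1298121/1103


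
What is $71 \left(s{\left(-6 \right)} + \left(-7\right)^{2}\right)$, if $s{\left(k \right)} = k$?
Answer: $3053$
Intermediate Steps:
$71 \left(s{\left(-6 \right)} + \left(-7\right)^{2}\right) = 71 \left(-6 + \left(-7\right)^{2}\right) = 71 \left(-6 + 49\right) = 71 \cdot 43 = 3053$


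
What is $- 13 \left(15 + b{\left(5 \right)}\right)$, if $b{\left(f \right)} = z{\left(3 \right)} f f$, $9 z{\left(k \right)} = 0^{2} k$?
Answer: $-195$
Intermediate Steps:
$z{\left(k \right)} = 0$ ($z{\left(k \right)} = \frac{0^{2} k}{9} = \frac{0 k}{9} = \frac{1}{9} \cdot 0 = 0$)
$b{\left(f \right)} = 0$ ($b{\left(f \right)} = 0 f f = 0 f = 0$)
$- 13 \left(15 + b{\left(5 \right)}\right) = - 13 \left(15 + 0\right) = \left(-13\right) 15 = -195$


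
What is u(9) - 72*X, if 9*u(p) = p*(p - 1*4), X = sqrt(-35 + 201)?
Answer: 5 - 72*sqrt(166) ≈ -922.66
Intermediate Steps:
X = sqrt(166) ≈ 12.884
u(p) = p*(-4 + p)/9 (u(p) = (p*(p - 1*4))/9 = (p*(p - 4))/9 = (p*(-4 + p))/9 = p*(-4 + p)/9)
u(9) - 72*X = (1/9)*9*(-4 + 9) - 72*sqrt(166) = (1/9)*9*5 - 72*sqrt(166) = 5 - 72*sqrt(166)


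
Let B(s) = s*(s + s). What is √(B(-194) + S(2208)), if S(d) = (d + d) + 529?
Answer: 3*√8913 ≈ 283.23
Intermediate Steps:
S(d) = 529 + 2*d (S(d) = 2*d + 529 = 529 + 2*d)
B(s) = 2*s² (B(s) = s*(2*s) = 2*s²)
√(B(-194) + S(2208)) = √(2*(-194)² + (529 + 2*2208)) = √(2*37636 + (529 + 4416)) = √(75272 + 4945) = √80217 = 3*√8913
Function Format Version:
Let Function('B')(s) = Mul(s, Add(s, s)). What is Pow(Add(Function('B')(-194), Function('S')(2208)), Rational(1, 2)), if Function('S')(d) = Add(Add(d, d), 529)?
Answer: Mul(3, Pow(8913, Rational(1, 2))) ≈ 283.23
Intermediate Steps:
Function('S')(d) = Add(529, Mul(2, d)) (Function('S')(d) = Add(Mul(2, d), 529) = Add(529, Mul(2, d)))
Function('B')(s) = Mul(2, Pow(s, 2)) (Function('B')(s) = Mul(s, Mul(2, s)) = Mul(2, Pow(s, 2)))
Pow(Add(Function('B')(-194), Function('S')(2208)), Rational(1, 2)) = Pow(Add(Mul(2, Pow(-194, 2)), Add(529, Mul(2, 2208))), Rational(1, 2)) = Pow(Add(Mul(2, 37636), Add(529, 4416)), Rational(1, 2)) = Pow(Add(75272, 4945), Rational(1, 2)) = Pow(80217, Rational(1, 2)) = Mul(3, Pow(8913, Rational(1, 2)))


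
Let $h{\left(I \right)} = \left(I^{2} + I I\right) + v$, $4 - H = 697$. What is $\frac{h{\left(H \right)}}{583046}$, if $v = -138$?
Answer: $\frac{480180}{291523} \approx 1.6471$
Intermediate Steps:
$H = -693$ ($H = 4 - 697 = -693$)
$h{\left(I \right)} = -138 + 2 I^{2}$ ($h{\left(I \right)} = \left(I^{2} + I I\right) - 138 = \left(I^{2} + I^{2}\right) - 138 = 2 I^{2} - 138 = -138 + 2 I^{2}$)
$\frac{h{\left(H \right)}}{583046} = \frac{-138 + 2 \left(-693\right)^{2}}{583046} = \left(-138 + 2 \cdot 480249\right) \frac{1}{583046} = \left(-138 + 960498\right) \frac{1}{583046} = 960360 \cdot \frac{1}{583046} = \frac{480180}{291523}$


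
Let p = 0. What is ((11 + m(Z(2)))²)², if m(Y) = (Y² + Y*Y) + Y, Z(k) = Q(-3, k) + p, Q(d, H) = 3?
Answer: 1048576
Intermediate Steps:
Z(k) = 3 (Z(k) = 3 + 0 = 3)
m(Y) = Y + 2*Y² (m(Y) = (Y² + Y²) + Y = 2*Y² + Y = Y + 2*Y²)
((11 + m(Z(2)))²)² = ((11 + 3*(1 + 2*3))²)² = ((11 + 3*(1 + 6))²)² = ((11 + 3*7)²)² = ((11 + 21)²)² = (32²)² = 1024² = 1048576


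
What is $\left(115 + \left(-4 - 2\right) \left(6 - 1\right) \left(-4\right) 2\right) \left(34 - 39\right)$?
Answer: $-1775$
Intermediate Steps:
$\left(115 + \left(-4 - 2\right) \left(6 - 1\right) \left(-4\right) 2\right) \left(34 - 39\right) = \left(115 + - 6 \cdot 5 \left(-4\right) 2\right) \left(34 - 39\right) = \left(115 + \left(-6\right) \left(-20\right) 2\right) \left(-5\right) = \left(115 + 120 \cdot 2\right) \left(-5\right) = \left(115 + 240\right) \left(-5\right) = 355 \left(-5\right) = -1775$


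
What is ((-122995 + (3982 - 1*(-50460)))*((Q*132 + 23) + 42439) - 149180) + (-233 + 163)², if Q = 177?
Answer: -4512714058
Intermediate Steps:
((-122995 + (3982 - 1*(-50460)))*((Q*132 + 23) + 42439) - 149180) + (-233 + 163)² = ((-122995 + (3982 - 1*(-50460)))*((177*132 + 23) + 42439) - 149180) + (-233 + 163)² = ((-122995 + (3982 + 50460))*((23364 + 23) + 42439) - 149180) + (-70)² = ((-122995 + 54442)*(23387 + 42439) - 149180) + 4900 = (-68553*65826 - 149180) + 4900 = (-4512569778 - 149180) + 4900 = -4512718958 + 4900 = -4512714058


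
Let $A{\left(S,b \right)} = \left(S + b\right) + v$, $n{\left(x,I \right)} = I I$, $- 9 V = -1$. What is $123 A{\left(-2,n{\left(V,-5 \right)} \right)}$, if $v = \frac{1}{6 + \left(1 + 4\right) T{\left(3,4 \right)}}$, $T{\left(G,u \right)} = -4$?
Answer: $\frac{39483}{14} \approx 2820.2$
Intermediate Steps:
$V = \frac{1}{9}$ ($V = \left(- \frac{1}{9}\right) \left(-1\right) = \frac{1}{9} \approx 0.11111$)
$n{\left(x,I \right)} = I^{2}$
$v = - \frac{1}{14}$ ($v = \frac{1}{6 + \left(1 + 4\right) \left(-4\right)} = \frac{1}{6 + 5 \left(-4\right)} = \frac{1}{6 - 20} = \frac{1}{-14} = - \frac{1}{14} \approx -0.071429$)
$A{\left(S,b \right)} = - \frac{1}{14} + S + b$ ($A{\left(S,b \right)} = \left(S + b\right) - \frac{1}{14} = - \frac{1}{14} + S + b$)
$123 A{\left(-2,n{\left(V,-5 \right)} \right)} = 123 \left(- \frac{1}{14} - 2 + \left(-5\right)^{2}\right) = 123 \left(- \frac{1}{14} - 2 + 25\right) = 123 \cdot \frac{321}{14} = \frac{39483}{14}$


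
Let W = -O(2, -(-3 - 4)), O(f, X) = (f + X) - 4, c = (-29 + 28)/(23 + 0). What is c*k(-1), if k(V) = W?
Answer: 5/23 ≈ 0.21739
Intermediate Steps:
c = -1/23 ≈ -0.043478
O(f, X) = -4 + X + f (O(f, X) = (X + f) - 4 = -4 + X + f)
W = -5 (W = -(-4 - (-3 - 4) + 2) = -(-4 - 1*(-7) + 2) = -(-4 + 7 + 2) = -1*5 = -5)
k(V) = -5
c*k(-1) = -1/23*(-5) = 5/23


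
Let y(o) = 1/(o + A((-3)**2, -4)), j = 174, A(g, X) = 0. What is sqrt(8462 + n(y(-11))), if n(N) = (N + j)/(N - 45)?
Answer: sqrt(130052409)/124 ≈ 91.968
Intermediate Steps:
y(o) = 1/o (y(o) = 1/(o + 0) = 1/o)
n(N) = (174 + N)/(-45 + N) (n(N) = (N + 174)/(N - 45) = (174 + N)/(-45 + N))
sqrt(8462 + n(y(-11))) = sqrt(8462 + (174 + 1/(-11))/(-45 + 1/(-11))) = sqrt(8462 + (174 - 1/11)/(-45 - 1/11)) = sqrt(8462 + (1913/11)/(-496/11)) = sqrt(8462 - 11/496*1913/11) = sqrt(8462 - 1913/496) = sqrt(4195239/496) = sqrt(130052409)/124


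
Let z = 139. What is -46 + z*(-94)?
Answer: -13112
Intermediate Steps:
-46 + z*(-94) = -46 + 139*(-94) = -46 - 13066 = -13112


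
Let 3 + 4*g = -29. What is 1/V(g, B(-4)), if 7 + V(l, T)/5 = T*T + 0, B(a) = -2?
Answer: -1/15 ≈ -0.066667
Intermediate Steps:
g = -8 (g = -¾ + (¼)*(-29) = -¾ - 29/4 = -8)
V(l, T) = -35 + 5*T² (V(l, T) = -35 + 5*(T*T + 0) = -35 + 5*(T² + 0) = -35 + 5*T²)
1/V(g, B(-4)) = 1/(-35 + 5*(-2)²) = 1/(-35 + 5*4) = 1/(-35 + 20) = 1/(-15) = -1/15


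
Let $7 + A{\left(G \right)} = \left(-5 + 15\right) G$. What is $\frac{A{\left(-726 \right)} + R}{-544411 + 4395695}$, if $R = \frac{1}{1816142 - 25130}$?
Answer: $- \frac{13015284203}{6897695859408} \approx -0.0018869$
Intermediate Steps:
$A{\left(G \right)} = -7 + 10 G$ ($A{\left(G \right)} = -7 + \left(-5 + 15\right) G = -7 + 10 G$)
$R = \frac{1}{1791012} \approx 5.5834 \cdot 10^{-7}$
$\frac{A{\left(-726 \right)} + R}{-544411 + 4395695} = \frac{\left(-7 + 10 \left(-726\right)\right) + \frac{1}{1791012}}{-544411 + 4395695} = \frac{\left(-7 - 7260\right) + \frac{1}{1791012}}{3851284} = \left(-7267 + \frac{1}{1791012}\right) \frac{1}{3851284} = \left(- \frac{13015284203}{1791012}\right) \frac{1}{3851284} = - \frac{13015284203}{6897695859408}$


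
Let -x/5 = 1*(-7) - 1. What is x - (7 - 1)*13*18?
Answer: -1364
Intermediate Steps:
x = 40 (x = -5*(1*(-7) - 1) = -5*(-7 - 1) = -5*(-8) = 40)
x - (7 - 1)*13*18 = 40 - (7 - 1)*13*18 = 40 - 6*13*18 = 40 - 78*18 = 40 - 1*1404 = 40 - 1404 = -1364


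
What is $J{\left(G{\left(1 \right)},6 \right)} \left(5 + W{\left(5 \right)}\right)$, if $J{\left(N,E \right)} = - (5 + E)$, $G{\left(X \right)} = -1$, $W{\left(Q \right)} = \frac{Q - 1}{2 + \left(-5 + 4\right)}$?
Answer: $-99$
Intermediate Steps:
$W{\left(Q \right)} = -1 + Q$ ($W{\left(Q \right)} = \frac{-1 + Q}{2 - 1} = \frac{-1 + Q}{1} = \left(-1 + Q\right) 1 = -1 + Q$)
$J{\left(N,E \right)} = -5 - E$
$J{\left(G{\left(1 \right)},6 \right)} \left(5 + W{\left(5 \right)}\right) = \left(-5 - 6\right) \left(5 + \left(-1 + 5\right)\right) = \left(-5 - 6\right) \left(5 + 4\right) = \left(-11\right) 9 = -99$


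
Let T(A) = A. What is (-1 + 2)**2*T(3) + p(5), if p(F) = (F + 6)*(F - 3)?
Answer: 25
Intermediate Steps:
p(F) = (-3 + F)*(6 + F) (p(F) = (6 + F)*(-3 + F) = (-3 + F)*(6 + F))
(-1 + 2)**2*T(3) + p(5) = (-1 + 2)**2*3 + (-18 + 5**2 + 3*5) = 1**2*3 + (-18 + 25 + 15) = 1*3 + 22 = 3 + 22 = 25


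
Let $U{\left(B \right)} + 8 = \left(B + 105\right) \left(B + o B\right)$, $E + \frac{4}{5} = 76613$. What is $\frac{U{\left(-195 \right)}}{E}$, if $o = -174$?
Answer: $- \frac{15180790}{383061} \approx -39.63$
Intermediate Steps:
$E = \frac{383061}{5}$ ($E = - \frac{4}{5} + 76613 = \frac{383061}{5} \approx 76612.0$)
$U{\left(B \right)} = -8 - 173 B \left(105 + B\right)$ ($U{\left(B \right)} = -8 + \left(B + 105\right) \left(B - 174 B\right) = -8 + \left(105 + B\right) \left(- 173 B\right) = -8 - 173 B \left(105 + B\right)$)
$\frac{U{\left(-195 \right)}}{E} = \frac{-8 - -3542175 - 173 \left(-195\right)^{2}}{\frac{383061}{5}} = \left(-8 + 3542175 - 6578325\right) \frac{5}{383061} = \left(-3036158\right) \frac{5}{383061} = - \frac{15180790}{383061}$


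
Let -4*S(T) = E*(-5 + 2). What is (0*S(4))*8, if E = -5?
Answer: 0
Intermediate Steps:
S(T) = -15/4 (S(T) = -(-5)*(-5 + 2)/4 = -(-5)*(-3)/4 = -1/4*15 = -15/4)
(0*S(4))*8 = (0*(-15/4))*8 = 0*8 = 0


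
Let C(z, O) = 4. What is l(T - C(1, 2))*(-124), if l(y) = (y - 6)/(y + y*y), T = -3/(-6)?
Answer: 4712/35 ≈ 134.63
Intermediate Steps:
T = ½ (T = -3*(-⅙) = ½ ≈ 0.50000)
l(y) = (-6 + y)/(y + y²)
l(T - C(1, 2))*(-124) = ((-6 + (½ - 1*4))/((½ - 1*4)*(1 + (½ - 1*4))))*(-124) = ((-6 + (½ - 4))/((½ - 4)*(1 + (½ - 4))))*(-124) = ((-6 - 7/2)/((-7/2)*(1 - 7/2)))*(-124) = -2/7*(-19/2)/(-5/2)*(-124) = -2/7*(-⅖)*(-19/2)*(-124) = -38/35*(-124) = 4712/35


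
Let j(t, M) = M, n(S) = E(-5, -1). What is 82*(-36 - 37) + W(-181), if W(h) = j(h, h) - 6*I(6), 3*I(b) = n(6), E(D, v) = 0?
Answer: -6167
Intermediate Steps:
n(S) = 0
I(b) = 0 (I(b) = (⅓)*0 = 0)
W(h) = h (W(h) = h - 6*0 = h + 0 = h)
82*(-36 - 37) + W(-181) = 82*(-36 - 37) - 181 = 82*(-73) - 181 = -5986 - 181 = -6167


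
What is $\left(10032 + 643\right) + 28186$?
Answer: $38861$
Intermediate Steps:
$\left(10032 + 643\right) + 28186 = 10675 + 28186 = 38861$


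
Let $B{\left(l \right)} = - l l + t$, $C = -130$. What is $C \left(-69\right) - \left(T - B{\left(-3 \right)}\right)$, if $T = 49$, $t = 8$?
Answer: $8920$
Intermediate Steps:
$B{\left(l \right)} = 8 - l^{2}$ ($B{\left(l \right)} = - l l + 8 = - l^{2} + 8 = 8 - l^{2}$)
$C \left(-69\right) - \left(T - B{\left(-3 \right)}\right) = \left(-130\right) \left(-69\right) + \left(\left(8 - \left(-3\right)^{2}\right) - 49\right) = 8970 + \left(\left(8 - 9\right) - 49\right) = 8970 - 50 = 8920$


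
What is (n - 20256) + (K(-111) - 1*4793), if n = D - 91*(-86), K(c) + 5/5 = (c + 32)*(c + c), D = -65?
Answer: 249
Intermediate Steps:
K(c) = -1 + 2*c*(32 + c) (K(c) = -1 + (c + 32)*(c + c) = -1 + (32 + c)*(2*c) = -1 + 2*c*(32 + c))
n = 7761 (n = -65 - 91*(-86) = -65 + 7826 = 7761)
(n - 20256) + (K(-111) - 1*4793) = (7761 - 20256) + ((-1 + 2*(-111)² + 64*(-111)) - 1*4793) = -12495 + ((-1 + 2*12321 - 7104) - 4793) = -12495 + ((-1 + 24642 - 7104) - 4793) = -12495 + (17537 - 4793) = -12495 + 12744 = 249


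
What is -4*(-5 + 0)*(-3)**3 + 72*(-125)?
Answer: -9540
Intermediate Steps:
-4*(-5 + 0)*(-3)**3 + 72*(-125) = -4*(-5)*(-27) - 9000 = 20*(-27) - 9000 = -540 - 9000 = -9540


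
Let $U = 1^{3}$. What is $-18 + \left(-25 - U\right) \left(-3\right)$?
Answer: $60$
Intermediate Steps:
$U = 1$
$-18 + \left(-25 - U\right) \left(-3\right) = -18 + \left(-25 - 1\right) \left(-3\right) = -18 - -78 = -18 + 78 = 60$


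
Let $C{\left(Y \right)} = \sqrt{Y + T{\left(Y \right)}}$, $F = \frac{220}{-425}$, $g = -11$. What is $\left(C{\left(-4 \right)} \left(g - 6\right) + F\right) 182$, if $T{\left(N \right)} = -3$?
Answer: $- \frac{8008}{85} - 3094 i \sqrt{7} \approx -94.212 - 8186.0 i$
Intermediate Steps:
$F = - \frac{44}{85}$ ($F = 220 \left(- \frac{1}{425}\right) = - \frac{44}{85} \approx -0.51765$)
$C{\left(Y \right)} = \sqrt{-3 + Y}$ ($C{\left(Y \right)} = \sqrt{Y - 3} = \sqrt{-3 + Y}$)
$\left(C{\left(-4 \right)} \left(g - 6\right) + F\right) 182 = \left(\sqrt{-3 - 4} \left(-11 - 6\right) - \frac{44}{85}\right) 182 = \left(\sqrt{-7} \left(-17\right) - \frac{44}{85}\right) 182 = \left(i \sqrt{7} \left(-17\right) - \frac{44}{85}\right) 182 = \left(- 17 i \sqrt{7} - \frac{44}{85}\right) 182 = \left(- \frac{44}{85} - 17 i \sqrt{7}\right) 182 = - \frac{8008}{85} - 3094 i \sqrt{7}$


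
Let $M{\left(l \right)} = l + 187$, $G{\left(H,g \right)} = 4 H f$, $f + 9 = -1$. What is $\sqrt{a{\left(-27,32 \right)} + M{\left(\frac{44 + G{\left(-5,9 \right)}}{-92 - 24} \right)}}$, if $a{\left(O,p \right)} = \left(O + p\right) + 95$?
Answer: $\frac{9 \sqrt{2958}}{29} \approx 16.879$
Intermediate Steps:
$f = -10$ ($f = -9 - 1 = -10$)
$a{\left(O,p \right)} = 95 + O + p$
$G{\left(H,g \right)} = - 40 H$ ($G{\left(H,g \right)} = 4 H \left(-10\right) = - 40 H$)
$M{\left(l \right)} = 187 + l$
$\sqrt{a{\left(-27,32 \right)} + M{\left(\frac{44 + G{\left(-5,9 \right)}}{-92 - 24} \right)}} = \sqrt{\left(95 - 27 + 32\right) + \left(187 + \frac{44 - -200}{-92 - 24}\right)} = \sqrt{100 + \left(187 + \frac{44 + 200}{-116}\right)} = \sqrt{100 + \left(187 + 244 \left(- \frac{1}{116}\right)\right)} = \sqrt{100 + \left(187 - \frac{61}{29}\right)} = \sqrt{100 + \frac{5362}{29}} = \sqrt{\frac{8262}{29}} = \frac{9 \sqrt{2958}}{29}$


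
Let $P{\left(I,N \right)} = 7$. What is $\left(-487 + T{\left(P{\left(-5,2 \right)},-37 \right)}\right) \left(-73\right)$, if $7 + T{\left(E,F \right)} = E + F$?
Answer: $38252$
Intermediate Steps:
$T{\left(E,F \right)} = -7 + E + F$ ($T{\left(E,F \right)} = -7 + \left(E + F\right) = -7 + E + F$)
$\left(-487 + T{\left(P{\left(-5,2 \right)},-37 \right)}\right) \left(-73\right) = \left(-487 - 37\right) \left(-73\right) = \left(-524\right) \left(-73\right) = 38252$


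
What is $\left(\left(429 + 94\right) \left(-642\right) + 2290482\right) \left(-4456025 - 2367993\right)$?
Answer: $-13339017168888$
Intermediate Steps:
$\left(\left(429 + 94\right) \left(-642\right) + 2290482\right) \left(-4456025 - 2367993\right) = \left(523 \left(-642\right) + 2290482\right) \left(-6824018\right) = \left(-335766 + 2290482\right) \left(-6824018\right) = 1954716 \left(-6824018\right) = -13339017168888$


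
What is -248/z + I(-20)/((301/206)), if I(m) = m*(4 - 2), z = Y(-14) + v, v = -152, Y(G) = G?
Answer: -646596/24983 ≈ -25.881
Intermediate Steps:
z = -166 (z = -14 - 152 = -166)
I(m) = 2*m (I(m) = m*2 = 2*m)
-248/z + I(-20)/((301/206)) = -248/(-166) + (2*(-20))/((301/206)) = -248*(-1/166) - 40/(301*(1/206)) = 124/83 - 40/301/206 = 124/83 - 40*206/301 = 124/83 - 8240/301 = -646596/24983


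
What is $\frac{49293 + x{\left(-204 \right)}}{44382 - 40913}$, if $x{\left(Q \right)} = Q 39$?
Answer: $\frac{41337}{3469} \approx 11.916$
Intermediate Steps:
$x{\left(Q \right)} = 39 Q$
$\frac{49293 + x{\left(-204 \right)}}{44382 - 40913} = \frac{49293 + 39 \left(-204\right)}{44382 - 40913} = \frac{49293 - 7956}{3469} = 41337 \cdot \frac{1}{3469} = \frac{41337}{3469}$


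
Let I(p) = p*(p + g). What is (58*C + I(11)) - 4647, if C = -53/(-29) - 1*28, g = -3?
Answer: -6077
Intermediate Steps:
I(p) = p*(-3 + p) (I(p) = p*(p - 3) = p*(-3 + p))
C = -759/29 (C = -53*(-1/29) - 28 = 53/29 - 28 = -759/29 ≈ -26.172)
(58*C + I(11)) - 4647 = (58*(-759/29) + 11*(-3 + 11)) - 4647 = (-1518 + 11*8) - 4647 = (-1518 + 88) - 4647 = -1430 - 4647 = -6077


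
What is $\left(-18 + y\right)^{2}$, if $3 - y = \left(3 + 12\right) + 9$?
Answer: $1521$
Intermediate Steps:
$y = -21$ ($y = 3 - \left(\left(3 + 12\right) + 9\right) = 3 - \left(15 + 9\right) = 3 - 24 = -21$)
$\left(-18 + y\right)^{2} = \left(-18 - 21\right)^{2} = \left(-39\right)^{2} = 1521$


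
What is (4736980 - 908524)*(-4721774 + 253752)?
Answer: -17105625634032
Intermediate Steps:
(4736980 - 908524)*(-4721774 + 253752) = 3828456*(-4468022) = -17105625634032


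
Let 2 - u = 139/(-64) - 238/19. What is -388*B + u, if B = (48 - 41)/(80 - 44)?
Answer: -642919/10944 ≈ -58.746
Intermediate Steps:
B = 7/36 ≈ 0.19444
u = 20305/1216 (u = 2 - (139/(-64) - 238/19) = 2 - (139*(-1/64) - 238*1/19) = 2 - (-139/64 - 238/19) = 2 - 1*(-17873/1216) = 2 + 17873/1216 = 20305/1216 ≈ 16.698)
-388*B + u = -388*7/36 + 20305/1216 = -679/9 + 20305/1216 = -642919/10944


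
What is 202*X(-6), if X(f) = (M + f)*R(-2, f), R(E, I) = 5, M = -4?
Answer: -10100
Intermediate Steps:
X(f) = -20 + 5*f (X(f) = (-4 + f)*5 = -20 + 5*f)
202*X(-6) = 202*(-20 + 5*(-6)) = 202*(-20 - 30) = 202*(-50) = -10100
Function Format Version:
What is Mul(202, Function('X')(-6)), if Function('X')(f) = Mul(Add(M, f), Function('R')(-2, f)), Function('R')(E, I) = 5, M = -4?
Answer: -10100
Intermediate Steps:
Function('X')(f) = Add(-20, Mul(5, f)) (Function('X')(f) = Mul(Add(-4, f), 5) = Add(-20, Mul(5, f)))
Mul(202, Function('X')(-6)) = Mul(202, Add(-20, Mul(5, -6))) = Mul(202, Add(-20, -30)) = Mul(202, -50) = -10100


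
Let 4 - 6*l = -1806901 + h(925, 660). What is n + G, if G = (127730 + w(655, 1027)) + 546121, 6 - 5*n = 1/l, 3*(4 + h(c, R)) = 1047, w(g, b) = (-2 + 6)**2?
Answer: 3043458338477/4516400 ≈ 6.7387e+5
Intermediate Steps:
w(g, b) = 16 (w(g, b) = 4**2 = 16)
h(c, R) = 345 (h(c, R) = -4 + (1/3)*1047 = -4 + 349 = 345)
l = 903280/3 (l = 2/3 - (-1806901 + 345)/6 = 2/3 - 1/6*(-1806556) = 2/3 + 903278/3 = 903280/3 ≈ 3.0109e+5)
n = 5419677/4516400 (n = 6/5 - 1/(5*903280/3) = 6/5 - 1/5*3/903280 = 6/5 - 3/4516400 = 5419677/4516400 ≈ 1.2000)
G = 673867 (G = (127730 + 16) + 546121 = 127746 + 546121 = 673867)
n + G = 5419677/4516400 + 673867 = 3043458338477/4516400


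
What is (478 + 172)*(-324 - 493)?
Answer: -531050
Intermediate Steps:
(478 + 172)*(-324 - 493) = 650*(-817) = -531050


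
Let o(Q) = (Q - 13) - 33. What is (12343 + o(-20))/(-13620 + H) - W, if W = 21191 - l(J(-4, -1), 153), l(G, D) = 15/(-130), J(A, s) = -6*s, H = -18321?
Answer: -1353755387/63882 ≈ -21192.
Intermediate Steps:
l(G, D) = -3/26 (l(G, D) = 15*(-1/130) = -3/26)
o(Q) = -46 + Q (o(Q) = (-13 + Q) - 33 = -46 + Q)
W = 550969/26 (W = 21191 - 1*(-3/26) = 21191 + 3/26 = 550969/26 ≈ 21191.)
(12343 + o(-20))/(-13620 + H) - W = (12343 + (-46 - 20))/(-13620 - 18321) - 1*550969/26 = (12343 - 66)/(-31941) - 550969/26 = 12277*(-1/31941) - 550969/26 = -12277/31941 - 550969/26 = -1353755387/63882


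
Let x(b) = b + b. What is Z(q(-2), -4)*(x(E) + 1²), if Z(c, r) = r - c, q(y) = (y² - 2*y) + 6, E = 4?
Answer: -162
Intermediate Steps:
x(b) = 2*b
q(y) = 6 + y² - 2*y
Z(q(-2), -4)*(x(E) + 1²) = (-4 - (6 + (-2)² - 2*(-2)))*(2*4 + 1²) = (-4 - (6 + 4 + 4))*(8 + 1) = (-4 - 1*14)*9 = (-4 - 14)*9 = -18*9 = -162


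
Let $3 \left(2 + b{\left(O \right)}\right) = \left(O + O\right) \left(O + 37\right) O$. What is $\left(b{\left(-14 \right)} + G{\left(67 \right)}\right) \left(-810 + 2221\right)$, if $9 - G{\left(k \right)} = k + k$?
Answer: $\frac{12183985}{3} \approx 4.0613 \cdot 10^{6}$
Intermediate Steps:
$G{\left(k \right)} = 9 - 2 k$ ($G{\left(k \right)} = 9 - \left(k + k\right) = 9 - 2 k$)
$b{\left(O \right)} = -2 + \frac{2 O^{2} \left(37 + O\right)}{3}$ ($b{\left(O \right)} = -2 + \frac{\left(O + O\right) \left(O + 37\right) O}{3} = -2 + \frac{2 O \left(37 + O\right) O}{3} = -2 + \frac{2 O^{2} \left(37 + O\right)}{3}$)
$\left(b{\left(-14 \right)} + G{\left(67 \right)}\right) \left(-810 + 2221\right) = \left(\left(-2 + \frac{2 \left(-14\right)^{3}}{3} + \frac{74 \left(-14\right)^{2}}{3}\right) + \left(9 - 134\right)\right) \left(-810 + 2221\right) = \left(\left(-2 + \frac{2}{3} \left(-2744\right) + \frac{74}{3} \cdot 196\right) + \left(9 - 134\right)\right) 1411 = \left(\left(-2 - \frac{5488}{3} + \frac{14504}{3}\right) - 125\right) 1411 = \left(\frac{9010}{3} - 125\right) 1411 = \frac{8635}{3} \cdot 1411 = \frac{12183985}{3}$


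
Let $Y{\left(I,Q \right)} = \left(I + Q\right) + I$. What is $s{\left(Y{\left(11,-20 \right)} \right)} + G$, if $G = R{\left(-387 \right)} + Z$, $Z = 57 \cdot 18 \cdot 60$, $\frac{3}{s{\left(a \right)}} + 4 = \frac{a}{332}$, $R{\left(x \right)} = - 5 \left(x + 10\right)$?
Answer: $\frac{14021179}{221} \approx 63444.0$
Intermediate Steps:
$Y{\left(I,Q \right)} = Q + 2 I$
$R{\left(x \right)} = -50 - 5 x$ ($R{\left(x \right)} = - 5 \left(10 + x\right) = -50 - 5 x$)
$s{\left(a \right)} = \frac{3}{-4 + \frac{a}{332}}$
$Z = 61560$ ($Z = 1026 \cdot 60 = 61560$)
$G = 63445$ ($G = \left(-50 - -1935\right) + 61560 = \left(-50 + 1935\right) + 61560 = 1885 + 61560 = 63445$)
$s{\left(Y{\left(11,-20 \right)} \right)} + G = \frac{996}{-1328 + \left(-20 + 2 \cdot 11\right)} + 63445 = \frac{996}{-1328 + \left(-20 + 22\right)} + 63445 = \frac{996}{-1328 + 2} + 63445 = \frac{996}{-1326} + 63445 = 996 \left(- \frac{1}{1326}\right) + 63445 = - \frac{166}{221} + 63445 = \frac{14021179}{221}$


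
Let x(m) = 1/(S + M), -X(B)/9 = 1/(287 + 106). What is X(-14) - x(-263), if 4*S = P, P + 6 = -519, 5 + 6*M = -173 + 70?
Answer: -1267/78207 ≈ -0.016201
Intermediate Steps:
M = -18 (M = -⅚ + (-173 + 70)/6 = -⅚ + (⅙)*(-103) = -⅚ - 103/6 = -18)
P = -525 (P = -6 - 519 = -525)
X(B) = -3/131 (X(B) = -9/(287 + 106) = -9/393 = -9*1/393 = -3/131)
S = -525/4 (S = (¼)*(-525) = -525/4 ≈ -131.25)
x(m) = -4/597 (x(m) = 1/(-525/4 - 18) = 1/(-597/4) = -4/597)
X(-14) - x(-263) = -3/131 - 1*(-4/597) = -3/131 + 4/597 = -1267/78207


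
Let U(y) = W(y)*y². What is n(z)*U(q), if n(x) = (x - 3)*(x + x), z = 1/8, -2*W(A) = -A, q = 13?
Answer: -50531/64 ≈ -789.55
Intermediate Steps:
W(A) = A/2 (W(A) = -(-1)*A/2 = A/2)
z = ⅛ ≈ 0.12500
U(y) = y³/2 (U(y) = (y/2)*y² = y³/2)
n(x) = 2*x*(-3 + x) (n(x) = (-3 + x)*(2*x) = 2*x*(-3 + x))
n(z)*U(q) = (2*(⅛)*(-3 + ⅛))*((½)*13³) = (2*(⅛)*(-23/8))*((½)*2197) = -23/32*2197/2 = -50531/64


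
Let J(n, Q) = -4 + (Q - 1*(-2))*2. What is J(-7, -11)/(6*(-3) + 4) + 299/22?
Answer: 2335/154 ≈ 15.162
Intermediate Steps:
J(n, Q) = 2*Q (J(n, Q) = -4 + (Q + 2)*2 = -4 + (2 + Q)*2 = -4 + (4 + 2*Q) = 2*Q)
J(-7, -11)/(6*(-3) + 4) + 299/22 = (2*(-11))/(6*(-3) + 4) + 299/22 = -22/(-18 + 4) + 299*(1/22) = -22/(-14) + 299/22 = -22*(-1/14) + 299/22 = 11/7 + 299/22 = 2335/154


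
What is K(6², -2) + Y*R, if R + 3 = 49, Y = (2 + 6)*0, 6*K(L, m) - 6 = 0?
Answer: 1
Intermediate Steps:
K(L, m) = 1 (K(L, m) = 1 + (⅙)*0 = 1 + 0 = 1)
Y = 0 (Y = 8*0 = 0)
R = 46 (R = -3 + 49 = 46)
K(6², -2) + Y*R = 1 + 0*46 = 1 + 0 = 1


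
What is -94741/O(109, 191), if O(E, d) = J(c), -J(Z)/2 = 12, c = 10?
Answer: 94741/24 ≈ 3947.5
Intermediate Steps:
J(Z) = -24 (J(Z) = -2*12 = -24)
O(E, d) = -24
-94741/O(109, 191) = -94741/(-24) = -94741*(-1/24) = 94741/24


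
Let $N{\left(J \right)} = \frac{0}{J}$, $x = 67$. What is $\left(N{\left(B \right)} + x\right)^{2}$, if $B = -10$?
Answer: $4489$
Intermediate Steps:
$N{\left(J \right)} = 0$
$\left(N{\left(B \right)} + x\right)^{2} = \left(0 + 67\right)^{2} = 67^{2} = 4489$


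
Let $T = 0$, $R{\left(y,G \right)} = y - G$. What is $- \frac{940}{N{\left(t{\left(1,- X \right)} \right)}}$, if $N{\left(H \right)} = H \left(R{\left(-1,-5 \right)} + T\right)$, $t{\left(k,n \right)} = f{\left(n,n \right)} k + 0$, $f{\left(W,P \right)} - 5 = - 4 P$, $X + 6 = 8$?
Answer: $- \frac{235}{13} \approx -18.077$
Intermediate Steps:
$X = 2$ ($X = -6 + 8 = 2$)
$f{\left(W,P \right)} = 5 - 4 P$
$t{\left(k,n \right)} = k \left(5 - 4 n\right)$ ($t{\left(k,n \right)} = \left(5 - 4 n\right) k + 0 = k \left(5 - 4 n\right) + 0 = k \left(5 - 4 n\right)$)
$N{\left(H \right)} = 4 H$ ($N{\left(H \right)} = H \left(\left(-1 - -5\right) + 0\right) = H \left(\left(-1 + 5\right) + 0\right) = H \left(4 + 0\right) = H 4 = 4 H$)
$- \frac{940}{N{\left(t{\left(1,- X \right)} \right)}} = - \frac{940}{4 \cdot 1 \left(5 - 4 \left(\left(-1\right) 2\right)\right)} = - \frac{940}{4 \cdot 1 \left(5 - -8\right)} = - \frac{940}{4 \cdot 1 \left(5 + 8\right)} = - \frac{940}{4 \cdot 1 \cdot 13} = - \frac{940}{4 \cdot 13} = - \frac{940}{52} = \left(-940\right) \frac{1}{52} = - \frac{235}{13}$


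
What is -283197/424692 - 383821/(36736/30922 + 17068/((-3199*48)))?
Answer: -32248939452929448295/90479030502108 ≈ -3.5642e+5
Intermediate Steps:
-283197/424692 - 383821/(36736/30922 + 17068/((-3199*48))) = -283197*1/424692 - 383821/(36736*(1/30922) + 17068/(-153552)) = -94399/141564 - 383821/(18368/15461 + 17068*(-1/153552)) = -94399/141564 - 383821/(18368/15461 - 4267/38388) = -94399/141564 - 383821/639138697/593516868 = -94399/141564 - 383821*593516868/639138697 = -94399/141564 - 227804237792628/639138697 = -32248939452929448295/90479030502108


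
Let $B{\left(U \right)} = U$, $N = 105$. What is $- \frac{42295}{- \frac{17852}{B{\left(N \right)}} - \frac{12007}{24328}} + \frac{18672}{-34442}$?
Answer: $\frac{109205358712272}{441226525483} \approx 247.5$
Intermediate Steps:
$- \frac{42295}{- \frac{17852}{B{\left(N \right)}} - \frac{12007}{24328}} + \frac{18672}{-34442} = - \frac{42295}{- \frac{17852}{105} - \frac{12007}{24328}} + \frac{18672}{-34442} = - \frac{42295}{\left(-17852\right) \frac{1}{105} - \frac{12007}{24328}} + 18672 \left(- \frac{1}{34442}\right) = - \frac{42295}{- \frac{17852}{105} - \frac{12007}{24328}} - \frac{9336}{17221} = - \frac{42295}{- \frac{435564191}{2554440}} - \frac{9336}{17221} = \left(-42295\right) \left(- \frac{2554440}{435564191}\right) - \frac{9336}{17221} = \frac{108040039800}{435564191} - \frac{9336}{17221} = \frac{109205358712272}{441226525483}$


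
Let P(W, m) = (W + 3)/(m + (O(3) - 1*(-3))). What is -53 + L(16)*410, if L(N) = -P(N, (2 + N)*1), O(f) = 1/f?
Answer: -13381/32 ≈ -418.16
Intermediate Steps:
P(W, m) = (3 + W)/(10/3 + m) (P(W, m) = (W + 3)/(m + (1/3 - 1*(-3))) = (3 + W)/(m + (⅓ + 3)) = (3 + W)/(m + 10/3) = (3 + W)/(10/3 + m))
L(N) = -3*(3 + N)/(16 + 3*N) (L(N) = -3*(3 + N)/(10 + 3*((2 + N)*1)) = -3*(3 + N)/(10 + 3*(2 + N)) = -3*(3 + N)/(10 + (6 + 3*N)) = -3*(3 + N)/(16 + 3*N))
-53 + L(16)*410 = -53 + (3*(-3 - 1*16)/(16 + 3*16))*410 = -53 + (3*(-3 - 16)/(16 + 48))*410 = -53 + (3*(-19)/64)*410 = -53 + (3*(1/64)*(-19))*410 = -53 - 57/64*410 = -53 - 11685/32 = -13381/32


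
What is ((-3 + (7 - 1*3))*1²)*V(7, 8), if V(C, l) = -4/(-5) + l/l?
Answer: 9/5 ≈ 1.8000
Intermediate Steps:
V(C, l) = 9/5 (V(C, l) = -4*(-⅕) + 1 = ⅘ + 1 = 9/5)
((-3 + (7 - 1*3))*1²)*V(7, 8) = ((-3 + (7 - 1*3))*1²)*(9/5) = ((-3 + (7 - 3))*1)*(9/5) = ((-3 + 4)*1)*(9/5) = (1*1)*(9/5) = 1*(9/5) = 9/5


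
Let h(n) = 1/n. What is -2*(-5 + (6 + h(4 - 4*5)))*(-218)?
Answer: 1635/4 ≈ 408.75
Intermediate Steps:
-2*(-5 + (6 + h(4 - 4*5)))*(-218) = -2*(-5 + (6 + 1/(4 - 4*5)))*(-218) = -2*(-5 + (6 + 1/(4 - 1*20)))*(-218) = -2*(-5 + (6 + 1/(4 - 20)))*(-218) = -2*(-5 + (6 + 1/(-16)))*(-218) = -2*(-5 + (6 - 1/16))*(-218) = -2*(-5 + 95/16)*(-218) = -2*15/16*(-218) = -15/8*(-218) = 1635/4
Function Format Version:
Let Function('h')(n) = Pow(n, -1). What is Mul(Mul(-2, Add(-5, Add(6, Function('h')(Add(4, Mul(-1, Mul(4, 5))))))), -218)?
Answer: Rational(1635, 4) ≈ 408.75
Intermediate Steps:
Mul(Mul(-2, Add(-5, Add(6, Function('h')(Add(4, Mul(-1, Mul(4, 5))))))), -218) = Mul(Mul(-2, Add(-5, Add(6, Pow(Add(4, Mul(-1, Mul(4, 5))), -1)))), -218) = Mul(Mul(-2, Add(-5, Add(6, Pow(Add(4, Mul(-1, 20)), -1)))), -218) = Mul(Mul(-2, Add(-5, Add(6, Pow(Add(4, -20), -1)))), -218) = Mul(Mul(-2, Add(-5, Add(6, Pow(-16, -1)))), -218) = Mul(Mul(-2, Add(-5, Add(6, Rational(-1, 16)))), -218) = Mul(Mul(-2, Add(-5, Rational(95, 16))), -218) = Mul(Mul(-2, Rational(15, 16)), -218) = Mul(Rational(-15, 8), -218) = Rational(1635, 4)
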